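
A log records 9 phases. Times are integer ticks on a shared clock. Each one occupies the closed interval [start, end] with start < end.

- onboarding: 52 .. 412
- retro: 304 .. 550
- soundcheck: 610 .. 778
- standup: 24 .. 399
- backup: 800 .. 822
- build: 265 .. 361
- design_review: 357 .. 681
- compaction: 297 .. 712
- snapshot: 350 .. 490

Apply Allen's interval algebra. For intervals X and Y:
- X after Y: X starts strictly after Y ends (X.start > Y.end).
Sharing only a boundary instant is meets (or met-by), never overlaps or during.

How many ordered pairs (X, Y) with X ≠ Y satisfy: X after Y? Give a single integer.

Checking all 72 ordered pairs for relation 'after'; matching pairs in alphabetical order:
(backup, build): backup after build ✓
(backup, compaction): backup after compaction ✓
(backup, design_review): backup after design_review ✓
(backup, onboarding): backup after onboarding ✓
(backup, retro): backup after retro ✓
(backup, snapshot): backup after snapshot ✓
(backup, soundcheck): backup after soundcheck ✓
(backup, standup): backup after standup ✓
(soundcheck, build): soundcheck after build ✓
(soundcheck, onboarding): soundcheck after onboarding ✓
(soundcheck, retro): soundcheck after retro ✓
(soundcheck, snapshot): soundcheck after snapshot ✓
(soundcheck, standup): soundcheck after standup ✓
Count: 13.

13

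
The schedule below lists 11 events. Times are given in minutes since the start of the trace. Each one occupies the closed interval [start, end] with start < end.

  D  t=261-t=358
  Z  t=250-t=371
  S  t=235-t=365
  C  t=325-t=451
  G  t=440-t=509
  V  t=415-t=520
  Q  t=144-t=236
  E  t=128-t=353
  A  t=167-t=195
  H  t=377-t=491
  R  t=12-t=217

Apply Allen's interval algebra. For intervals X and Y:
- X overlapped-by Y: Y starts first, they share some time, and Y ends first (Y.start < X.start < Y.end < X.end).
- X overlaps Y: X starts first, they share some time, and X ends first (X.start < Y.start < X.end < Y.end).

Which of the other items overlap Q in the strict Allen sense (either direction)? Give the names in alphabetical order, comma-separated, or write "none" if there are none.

Target Q = [t=144, t=236].
A [t=167, t=195] → during → no.
C [t=325, t=451] → after → no.
D [t=261, t=358] → after → no.
E [t=128, t=353] → contains → no.
G [t=440, t=509] → after → no.
H [t=377, t=491] → after → no.
R [t=12, t=217] → overlaps → yes.
S [t=235, t=365] → overlapped-by → yes.
V [t=415, t=520] → after → no.
Z [t=250, t=371] → after → no.
Result: R, S.

R, S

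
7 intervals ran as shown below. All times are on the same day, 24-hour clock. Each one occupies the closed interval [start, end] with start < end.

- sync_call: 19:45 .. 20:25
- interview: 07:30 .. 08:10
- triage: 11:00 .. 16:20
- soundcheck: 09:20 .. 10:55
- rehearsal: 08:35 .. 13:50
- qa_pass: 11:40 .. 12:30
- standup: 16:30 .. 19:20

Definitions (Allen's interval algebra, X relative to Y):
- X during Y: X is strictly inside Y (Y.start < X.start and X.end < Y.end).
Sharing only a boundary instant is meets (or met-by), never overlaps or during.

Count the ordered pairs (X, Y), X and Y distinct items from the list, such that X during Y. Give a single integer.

Checking all 42 ordered pairs for relation 'during'; matching pairs in alphabetical order:
(qa_pass, rehearsal): qa_pass during rehearsal ✓
(qa_pass, triage): qa_pass during triage ✓
(soundcheck, rehearsal): soundcheck during rehearsal ✓
Count: 3.

3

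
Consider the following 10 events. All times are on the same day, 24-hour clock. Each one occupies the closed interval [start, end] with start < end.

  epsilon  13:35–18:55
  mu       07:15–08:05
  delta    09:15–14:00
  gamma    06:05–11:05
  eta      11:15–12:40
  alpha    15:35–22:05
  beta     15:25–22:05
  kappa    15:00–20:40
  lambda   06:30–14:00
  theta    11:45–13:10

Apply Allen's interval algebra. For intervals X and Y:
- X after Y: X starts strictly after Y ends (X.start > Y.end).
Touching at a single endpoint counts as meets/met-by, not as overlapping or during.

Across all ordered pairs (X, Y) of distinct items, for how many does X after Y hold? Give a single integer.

Checking all 90 ordered pairs for relation 'after'; matching pairs in alphabetical order:
(alpha, delta): alpha after delta ✓
(alpha, eta): alpha after eta ✓
(alpha, gamma): alpha after gamma ✓
(alpha, lambda): alpha after lambda ✓
(alpha, mu): alpha after mu ✓
(alpha, theta): alpha after theta ✓
(beta, delta): beta after delta ✓
(beta, eta): beta after eta ✓
(beta, gamma): beta after gamma ✓
(beta, lambda): beta after lambda ✓
(beta, mu): beta after mu ✓
(beta, theta): beta after theta ✓
(delta, mu): delta after mu ✓
(epsilon, eta): epsilon after eta ✓
(epsilon, gamma): epsilon after gamma ✓
(epsilon, mu): epsilon after mu ✓
(epsilon, theta): epsilon after theta ✓
(eta, gamma): eta after gamma ✓
(eta, mu): eta after mu ✓
(kappa, delta): kappa after delta ✓
(kappa, eta): kappa after eta ✓
(kappa, gamma): kappa after gamma ✓
(kappa, lambda): kappa after lambda ✓
(kappa, mu): kappa after mu ✓
... plus 3 further pairs not listed.
Count: 27.

27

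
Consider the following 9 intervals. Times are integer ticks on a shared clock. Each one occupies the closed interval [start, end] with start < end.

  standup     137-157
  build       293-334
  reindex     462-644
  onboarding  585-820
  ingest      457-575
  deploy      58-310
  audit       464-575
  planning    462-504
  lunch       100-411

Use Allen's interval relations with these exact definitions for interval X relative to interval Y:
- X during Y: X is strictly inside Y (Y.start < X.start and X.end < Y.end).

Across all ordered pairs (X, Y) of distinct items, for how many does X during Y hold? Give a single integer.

5

Checking all 72 ordered pairs for relation 'during'; matching pairs in alphabetical order:
(audit, reindex): audit during reindex ✓
(build, lunch): build during lunch ✓
(planning, ingest): planning during ingest ✓
(standup, deploy): standup during deploy ✓
(standup, lunch): standup during lunch ✓
Count: 5.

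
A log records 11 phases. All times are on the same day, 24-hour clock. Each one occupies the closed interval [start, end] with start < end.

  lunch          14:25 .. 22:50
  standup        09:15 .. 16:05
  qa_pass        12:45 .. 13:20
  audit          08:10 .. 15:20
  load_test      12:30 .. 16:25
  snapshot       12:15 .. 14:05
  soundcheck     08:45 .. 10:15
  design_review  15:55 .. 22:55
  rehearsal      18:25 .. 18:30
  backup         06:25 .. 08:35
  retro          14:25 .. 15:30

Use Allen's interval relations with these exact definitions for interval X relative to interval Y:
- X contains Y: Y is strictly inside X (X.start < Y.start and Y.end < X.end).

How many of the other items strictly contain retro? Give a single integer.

2

Target retro = [14:25, 15:30].
audit [08:10, 15:20] → overlaps → no.
backup [06:25, 08:35] → before → no.
design_review [15:55, 22:55] → after → no.
load_test [12:30, 16:25] → contains → counts.
lunch [14:25, 22:50] → started-by → no.
qa_pass [12:45, 13:20] → before → no.
rehearsal [18:25, 18:30] → after → no.
snapshot [12:15, 14:05] → before → no.
soundcheck [08:45, 10:15] → before → no.
standup [09:15, 16:05] → contains → counts.
Total: 2.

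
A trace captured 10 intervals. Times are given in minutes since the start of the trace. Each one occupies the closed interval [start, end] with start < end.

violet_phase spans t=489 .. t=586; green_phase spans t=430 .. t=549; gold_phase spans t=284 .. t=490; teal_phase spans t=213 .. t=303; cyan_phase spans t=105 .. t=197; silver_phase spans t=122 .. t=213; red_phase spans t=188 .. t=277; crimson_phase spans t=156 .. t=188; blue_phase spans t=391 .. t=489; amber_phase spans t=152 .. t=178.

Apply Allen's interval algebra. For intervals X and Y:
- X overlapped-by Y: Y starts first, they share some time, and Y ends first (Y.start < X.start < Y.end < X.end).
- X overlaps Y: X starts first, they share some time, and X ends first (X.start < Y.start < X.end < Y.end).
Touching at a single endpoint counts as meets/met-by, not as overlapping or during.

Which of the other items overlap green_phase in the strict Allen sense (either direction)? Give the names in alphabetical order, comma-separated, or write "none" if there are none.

Target green_phase = [t=430, t=549].
amber_phase [t=152, t=178] → before → no.
blue_phase [t=391, t=489] → overlaps → yes.
crimson_phase [t=156, t=188] → before → no.
cyan_phase [t=105, t=197] → before → no.
gold_phase [t=284, t=490] → overlaps → yes.
red_phase [t=188, t=277] → before → no.
silver_phase [t=122, t=213] → before → no.
teal_phase [t=213, t=303] → before → no.
violet_phase [t=489, t=586] → overlapped-by → yes.
Result: blue_phase, gold_phase, violet_phase.

blue_phase, gold_phase, violet_phase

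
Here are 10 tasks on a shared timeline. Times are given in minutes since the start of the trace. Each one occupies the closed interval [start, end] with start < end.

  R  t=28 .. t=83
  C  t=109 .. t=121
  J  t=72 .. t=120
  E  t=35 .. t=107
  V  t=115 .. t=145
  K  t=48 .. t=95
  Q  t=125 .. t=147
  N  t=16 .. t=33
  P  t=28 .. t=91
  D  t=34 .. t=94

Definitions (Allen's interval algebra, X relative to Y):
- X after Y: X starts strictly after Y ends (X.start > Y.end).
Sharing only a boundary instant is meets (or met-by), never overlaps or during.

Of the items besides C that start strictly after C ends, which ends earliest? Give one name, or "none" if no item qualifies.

Q

Target C = [t=109, t=121].
D [t=34, t=94] → before → excluded.
E [t=35, t=107] → before → excluded.
J [t=72, t=120] → overlaps → excluded.
K [t=48, t=95] → before → excluded.
N [t=16, t=33] → before → excluded.
P [t=28, t=91] → before → excluded.
Q [t=125, t=147] → after → candidate.
R [t=28, t=83] → before → excluded.
V [t=115, t=145] → overlapped-by → excluded.
Among candidates, earliest end is t=147 → Q.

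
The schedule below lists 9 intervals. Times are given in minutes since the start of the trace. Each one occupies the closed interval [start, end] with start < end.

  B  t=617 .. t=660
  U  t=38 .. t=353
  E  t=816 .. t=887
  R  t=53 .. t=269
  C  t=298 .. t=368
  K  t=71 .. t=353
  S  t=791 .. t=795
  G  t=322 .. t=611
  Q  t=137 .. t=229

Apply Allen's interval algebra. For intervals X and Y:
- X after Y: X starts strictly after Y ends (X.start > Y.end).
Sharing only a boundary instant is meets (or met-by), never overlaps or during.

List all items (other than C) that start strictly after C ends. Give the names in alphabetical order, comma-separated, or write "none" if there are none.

B, E, S

Target C = [t=298, t=368].
B [t=617, t=660] → after → yes.
E [t=816, t=887] → after → yes.
G [t=322, t=611] → overlapped-by → no.
K [t=71, t=353] → overlaps → no.
Q [t=137, t=229] → before → no.
R [t=53, t=269] → before → no.
S [t=791, t=795] → after → yes.
U [t=38, t=353] → overlaps → no.
Result: B, E, S.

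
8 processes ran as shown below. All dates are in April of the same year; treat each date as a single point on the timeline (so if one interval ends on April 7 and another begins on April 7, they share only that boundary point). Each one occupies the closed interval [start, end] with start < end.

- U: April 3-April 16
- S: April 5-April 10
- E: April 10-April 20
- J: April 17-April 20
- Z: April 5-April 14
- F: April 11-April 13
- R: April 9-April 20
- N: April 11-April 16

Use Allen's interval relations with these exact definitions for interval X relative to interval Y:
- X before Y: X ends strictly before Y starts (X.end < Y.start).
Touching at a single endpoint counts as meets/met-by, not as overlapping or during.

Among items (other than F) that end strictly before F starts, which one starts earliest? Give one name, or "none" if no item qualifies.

S

Target F = [April 11, April 13].
E [April 10, April 20] → contains → excluded.
J [April 17, April 20] → after → excluded.
N [April 11, April 16] → started-by → excluded.
R [April 9, April 20] → contains → excluded.
S [April 5, April 10] → before → candidate.
U [April 3, April 16] → contains → excluded.
Z [April 5, April 14] → contains → excluded.
Among candidates, earliest start is April 5 → S.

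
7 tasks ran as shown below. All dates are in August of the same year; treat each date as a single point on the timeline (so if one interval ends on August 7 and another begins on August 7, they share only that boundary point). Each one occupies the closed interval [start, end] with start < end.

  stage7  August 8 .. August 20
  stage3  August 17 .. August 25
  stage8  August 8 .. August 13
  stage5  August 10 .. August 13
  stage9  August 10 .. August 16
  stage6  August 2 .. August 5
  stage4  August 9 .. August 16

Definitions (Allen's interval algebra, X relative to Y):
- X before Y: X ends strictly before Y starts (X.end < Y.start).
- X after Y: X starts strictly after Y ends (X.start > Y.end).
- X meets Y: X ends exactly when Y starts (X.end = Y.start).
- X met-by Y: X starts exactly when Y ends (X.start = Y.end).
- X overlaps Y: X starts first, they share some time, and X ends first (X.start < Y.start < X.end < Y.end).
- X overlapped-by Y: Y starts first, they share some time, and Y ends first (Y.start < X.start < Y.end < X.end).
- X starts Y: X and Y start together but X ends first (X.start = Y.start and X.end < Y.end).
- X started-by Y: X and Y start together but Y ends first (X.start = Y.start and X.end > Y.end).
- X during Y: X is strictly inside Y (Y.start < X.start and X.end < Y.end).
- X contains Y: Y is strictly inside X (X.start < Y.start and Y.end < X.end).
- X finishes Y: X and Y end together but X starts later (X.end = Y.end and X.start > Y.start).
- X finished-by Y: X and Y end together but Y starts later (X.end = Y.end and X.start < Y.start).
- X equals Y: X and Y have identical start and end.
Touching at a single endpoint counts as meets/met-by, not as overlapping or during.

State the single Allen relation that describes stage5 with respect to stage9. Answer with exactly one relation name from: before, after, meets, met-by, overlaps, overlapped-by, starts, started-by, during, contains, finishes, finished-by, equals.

starts

stage5 = [August 10, August 13]; stage9 = [August 10, August 16].
Compare endpoints: stage5.start = stage9.start, stage5.start < stage9.end, stage5.end > stage9.start, stage5.end < stage9.end.
That pattern is 'starts'.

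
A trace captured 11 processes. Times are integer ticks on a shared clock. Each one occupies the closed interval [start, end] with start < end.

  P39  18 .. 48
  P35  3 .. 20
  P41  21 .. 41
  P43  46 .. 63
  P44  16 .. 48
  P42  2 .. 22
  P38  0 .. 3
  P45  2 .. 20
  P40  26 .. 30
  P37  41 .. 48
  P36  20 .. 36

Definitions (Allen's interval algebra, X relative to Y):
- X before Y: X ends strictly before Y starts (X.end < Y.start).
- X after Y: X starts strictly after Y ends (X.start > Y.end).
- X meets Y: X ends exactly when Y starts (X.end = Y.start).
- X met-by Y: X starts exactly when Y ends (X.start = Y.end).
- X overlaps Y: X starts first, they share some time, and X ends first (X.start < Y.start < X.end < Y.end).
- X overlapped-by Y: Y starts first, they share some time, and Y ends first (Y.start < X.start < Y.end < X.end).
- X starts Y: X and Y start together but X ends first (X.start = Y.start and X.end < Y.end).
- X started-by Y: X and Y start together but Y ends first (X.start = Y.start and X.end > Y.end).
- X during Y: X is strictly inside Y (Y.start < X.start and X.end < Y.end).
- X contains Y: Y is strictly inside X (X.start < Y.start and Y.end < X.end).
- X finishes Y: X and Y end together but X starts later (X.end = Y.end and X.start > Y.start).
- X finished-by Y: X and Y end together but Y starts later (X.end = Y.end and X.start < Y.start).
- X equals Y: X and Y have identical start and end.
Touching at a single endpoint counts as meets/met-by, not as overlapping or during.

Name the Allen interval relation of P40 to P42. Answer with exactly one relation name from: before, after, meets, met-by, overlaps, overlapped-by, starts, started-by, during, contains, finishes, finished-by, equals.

after

P40 = [26, 30]; P42 = [2, 22].
Compare endpoints: P40.start > P42.start, P40.start > P42.end, P40.end > P42.start, P40.end > P42.end.
That pattern is 'after'.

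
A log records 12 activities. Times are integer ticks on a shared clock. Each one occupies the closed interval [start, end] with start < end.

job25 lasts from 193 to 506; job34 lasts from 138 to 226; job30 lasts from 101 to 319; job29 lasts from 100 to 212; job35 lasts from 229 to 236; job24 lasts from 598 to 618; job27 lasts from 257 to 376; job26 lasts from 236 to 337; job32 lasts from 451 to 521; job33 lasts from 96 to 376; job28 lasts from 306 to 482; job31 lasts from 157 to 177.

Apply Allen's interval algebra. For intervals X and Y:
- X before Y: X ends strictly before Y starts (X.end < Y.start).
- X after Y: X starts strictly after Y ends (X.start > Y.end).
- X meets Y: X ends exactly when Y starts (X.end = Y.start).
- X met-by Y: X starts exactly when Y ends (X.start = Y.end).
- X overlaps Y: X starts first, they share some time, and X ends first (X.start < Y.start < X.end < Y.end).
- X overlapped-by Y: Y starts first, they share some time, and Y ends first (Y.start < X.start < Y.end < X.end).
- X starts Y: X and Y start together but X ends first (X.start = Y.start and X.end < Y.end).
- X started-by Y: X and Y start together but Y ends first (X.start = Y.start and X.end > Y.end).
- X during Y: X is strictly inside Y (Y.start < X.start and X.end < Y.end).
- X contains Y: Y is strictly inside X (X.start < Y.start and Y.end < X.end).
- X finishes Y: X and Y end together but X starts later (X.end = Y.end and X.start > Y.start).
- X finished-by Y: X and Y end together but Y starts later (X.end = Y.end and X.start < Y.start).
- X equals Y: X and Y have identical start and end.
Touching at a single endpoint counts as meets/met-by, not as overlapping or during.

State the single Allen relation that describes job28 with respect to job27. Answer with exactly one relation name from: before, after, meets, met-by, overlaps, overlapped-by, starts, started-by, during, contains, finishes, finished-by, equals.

overlapped-by

job28 = [306, 482]; job27 = [257, 376].
Compare endpoints: job28.start > job27.start, job28.start < job27.end, job28.end > job27.start, job28.end > job27.end.
That pattern is 'overlapped-by'.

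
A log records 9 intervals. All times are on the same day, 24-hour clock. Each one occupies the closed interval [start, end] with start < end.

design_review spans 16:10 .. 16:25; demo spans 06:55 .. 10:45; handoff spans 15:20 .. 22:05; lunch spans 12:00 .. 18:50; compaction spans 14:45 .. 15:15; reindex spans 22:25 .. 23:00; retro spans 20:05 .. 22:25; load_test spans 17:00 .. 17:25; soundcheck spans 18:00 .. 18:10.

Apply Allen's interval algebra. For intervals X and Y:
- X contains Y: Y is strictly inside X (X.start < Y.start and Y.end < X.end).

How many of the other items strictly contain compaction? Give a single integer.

Target compaction = [14:45, 15:15].
demo [06:55, 10:45] → before → no.
design_review [16:10, 16:25] → after → no.
handoff [15:20, 22:05] → after → no.
load_test [17:00, 17:25] → after → no.
lunch [12:00, 18:50] → contains → counts.
reindex [22:25, 23:00] → after → no.
retro [20:05, 22:25] → after → no.
soundcheck [18:00, 18:10] → after → no.
Total: 1.

1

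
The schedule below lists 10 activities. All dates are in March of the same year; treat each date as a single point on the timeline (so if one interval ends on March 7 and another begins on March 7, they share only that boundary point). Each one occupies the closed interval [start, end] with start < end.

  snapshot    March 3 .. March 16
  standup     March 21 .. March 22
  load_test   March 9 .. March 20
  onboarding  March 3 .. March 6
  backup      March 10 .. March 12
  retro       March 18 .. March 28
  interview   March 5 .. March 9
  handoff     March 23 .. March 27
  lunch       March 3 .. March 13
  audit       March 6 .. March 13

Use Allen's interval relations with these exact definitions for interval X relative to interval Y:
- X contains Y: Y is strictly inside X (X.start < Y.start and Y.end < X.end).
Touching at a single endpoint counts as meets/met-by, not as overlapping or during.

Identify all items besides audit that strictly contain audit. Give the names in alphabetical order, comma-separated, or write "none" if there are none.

snapshot

Target audit = [March 6, March 13].
backup [March 10, March 12] → during → no.
handoff [March 23, March 27] → after → no.
interview [March 5, March 9] → overlaps → no.
load_test [March 9, March 20] → overlapped-by → no.
lunch [March 3, March 13] → finished-by → no.
onboarding [March 3, March 6] → meets → no.
retro [March 18, March 28] → after → no.
snapshot [March 3, March 16] → contains → yes.
standup [March 21, March 22] → after → no.
Result: snapshot.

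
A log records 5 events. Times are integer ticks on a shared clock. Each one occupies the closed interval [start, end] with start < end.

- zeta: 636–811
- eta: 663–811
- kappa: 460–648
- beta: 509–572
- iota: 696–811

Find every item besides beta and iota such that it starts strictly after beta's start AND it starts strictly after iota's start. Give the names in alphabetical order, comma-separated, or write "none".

Conditions: its start is strictly after beta's start (X.start > 509) AND its start is strictly after iota's start (X.start > 696).
eta: start 663 > 509? ✓; start 663 > 696? ✗ → no.
kappa: start 460 > 509? ✗; start 460 > 696? ✗ → no.
zeta: start 636 > 509? ✓; start 636 > 696? ✗ → no.
Result: none.

none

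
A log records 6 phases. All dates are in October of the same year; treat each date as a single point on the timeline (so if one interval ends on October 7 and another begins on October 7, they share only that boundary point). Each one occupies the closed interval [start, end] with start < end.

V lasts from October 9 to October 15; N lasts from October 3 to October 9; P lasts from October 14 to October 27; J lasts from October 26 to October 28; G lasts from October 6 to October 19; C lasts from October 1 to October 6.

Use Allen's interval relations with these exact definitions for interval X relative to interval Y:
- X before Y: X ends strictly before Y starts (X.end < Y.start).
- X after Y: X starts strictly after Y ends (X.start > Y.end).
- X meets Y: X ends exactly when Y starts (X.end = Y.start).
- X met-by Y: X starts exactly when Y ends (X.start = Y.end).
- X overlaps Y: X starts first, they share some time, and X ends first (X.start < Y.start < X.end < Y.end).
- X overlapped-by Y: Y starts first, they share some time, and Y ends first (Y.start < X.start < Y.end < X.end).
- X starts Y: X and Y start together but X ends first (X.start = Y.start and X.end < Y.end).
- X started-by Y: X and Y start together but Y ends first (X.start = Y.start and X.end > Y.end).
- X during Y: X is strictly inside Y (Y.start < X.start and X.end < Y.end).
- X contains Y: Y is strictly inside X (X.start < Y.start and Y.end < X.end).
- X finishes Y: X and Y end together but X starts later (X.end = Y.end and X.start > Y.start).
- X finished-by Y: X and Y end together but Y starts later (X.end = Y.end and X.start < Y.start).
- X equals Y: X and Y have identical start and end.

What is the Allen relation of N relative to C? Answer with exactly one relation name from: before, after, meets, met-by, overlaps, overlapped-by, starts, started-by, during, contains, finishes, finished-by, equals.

overlapped-by

N = [October 3, October 9]; C = [October 1, October 6].
Compare endpoints: N.start > C.start, N.start < C.end, N.end > C.start, N.end > C.end.
That pattern is 'overlapped-by'.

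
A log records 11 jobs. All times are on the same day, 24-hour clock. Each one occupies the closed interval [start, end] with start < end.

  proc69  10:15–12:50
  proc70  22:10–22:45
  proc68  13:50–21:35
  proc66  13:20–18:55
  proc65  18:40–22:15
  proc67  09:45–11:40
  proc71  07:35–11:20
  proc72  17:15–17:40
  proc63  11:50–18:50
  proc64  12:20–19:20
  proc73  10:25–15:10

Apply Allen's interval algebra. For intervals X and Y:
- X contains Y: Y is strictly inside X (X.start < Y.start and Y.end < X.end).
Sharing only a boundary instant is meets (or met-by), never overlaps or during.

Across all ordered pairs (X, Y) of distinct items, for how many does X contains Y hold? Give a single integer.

5

Checking all 110 ordered pairs for relation 'contains'; matching pairs in alphabetical order:
(proc63, proc72): proc63 contains proc72 ✓
(proc64, proc66): proc64 contains proc66 ✓
(proc64, proc72): proc64 contains proc72 ✓
(proc66, proc72): proc66 contains proc72 ✓
(proc68, proc72): proc68 contains proc72 ✓
Count: 5.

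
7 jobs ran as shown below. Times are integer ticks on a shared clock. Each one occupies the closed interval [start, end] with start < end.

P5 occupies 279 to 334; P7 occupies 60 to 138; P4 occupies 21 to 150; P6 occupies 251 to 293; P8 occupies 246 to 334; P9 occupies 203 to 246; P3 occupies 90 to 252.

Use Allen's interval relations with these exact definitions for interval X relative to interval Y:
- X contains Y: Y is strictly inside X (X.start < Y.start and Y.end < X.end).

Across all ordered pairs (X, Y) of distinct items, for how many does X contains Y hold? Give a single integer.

3

Checking all 42 ordered pairs for relation 'contains'; matching pairs in alphabetical order:
(P3, P9): P3 contains P9 ✓
(P4, P7): P4 contains P7 ✓
(P8, P6): P8 contains P6 ✓
Count: 3.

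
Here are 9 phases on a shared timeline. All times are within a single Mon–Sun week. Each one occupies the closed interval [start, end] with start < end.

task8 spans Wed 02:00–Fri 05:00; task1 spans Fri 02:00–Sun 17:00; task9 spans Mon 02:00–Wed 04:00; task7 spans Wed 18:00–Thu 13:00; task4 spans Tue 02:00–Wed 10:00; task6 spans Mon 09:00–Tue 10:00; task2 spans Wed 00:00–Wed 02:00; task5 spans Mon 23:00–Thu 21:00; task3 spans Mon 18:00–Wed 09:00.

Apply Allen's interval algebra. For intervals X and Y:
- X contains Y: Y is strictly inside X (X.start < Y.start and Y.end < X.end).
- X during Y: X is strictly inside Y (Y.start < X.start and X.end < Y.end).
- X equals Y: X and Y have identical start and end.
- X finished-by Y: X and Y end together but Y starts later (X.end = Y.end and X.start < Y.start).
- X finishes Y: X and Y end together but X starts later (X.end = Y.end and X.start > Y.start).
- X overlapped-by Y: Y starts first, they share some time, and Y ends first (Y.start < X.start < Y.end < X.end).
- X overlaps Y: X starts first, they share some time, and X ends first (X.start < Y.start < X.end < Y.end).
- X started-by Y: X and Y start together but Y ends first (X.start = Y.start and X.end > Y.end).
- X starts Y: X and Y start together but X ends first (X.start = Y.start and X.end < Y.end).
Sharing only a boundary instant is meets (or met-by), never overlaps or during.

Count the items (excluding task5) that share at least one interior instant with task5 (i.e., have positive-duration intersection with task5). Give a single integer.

7

Target task5 = [Mon 23:00, Thu 21:00].
task1 [Fri 02:00, Sun 17:00] → after → no.
task2 [Wed 00:00, Wed 02:00] → during → counts.
task3 [Mon 18:00, Wed 09:00] → overlaps → counts.
task4 [Tue 02:00, Wed 10:00] → during → counts.
task6 [Mon 09:00, Tue 10:00] → overlaps → counts.
task7 [Wed 18:00, Thu 13:00] → during → counts.
task8 [Wed 02:00, Fri 05:00] → overlapped-by → counts.
task9 [Mon 02:00, Wed 04:00] → overlaps → counts.
Total: 7.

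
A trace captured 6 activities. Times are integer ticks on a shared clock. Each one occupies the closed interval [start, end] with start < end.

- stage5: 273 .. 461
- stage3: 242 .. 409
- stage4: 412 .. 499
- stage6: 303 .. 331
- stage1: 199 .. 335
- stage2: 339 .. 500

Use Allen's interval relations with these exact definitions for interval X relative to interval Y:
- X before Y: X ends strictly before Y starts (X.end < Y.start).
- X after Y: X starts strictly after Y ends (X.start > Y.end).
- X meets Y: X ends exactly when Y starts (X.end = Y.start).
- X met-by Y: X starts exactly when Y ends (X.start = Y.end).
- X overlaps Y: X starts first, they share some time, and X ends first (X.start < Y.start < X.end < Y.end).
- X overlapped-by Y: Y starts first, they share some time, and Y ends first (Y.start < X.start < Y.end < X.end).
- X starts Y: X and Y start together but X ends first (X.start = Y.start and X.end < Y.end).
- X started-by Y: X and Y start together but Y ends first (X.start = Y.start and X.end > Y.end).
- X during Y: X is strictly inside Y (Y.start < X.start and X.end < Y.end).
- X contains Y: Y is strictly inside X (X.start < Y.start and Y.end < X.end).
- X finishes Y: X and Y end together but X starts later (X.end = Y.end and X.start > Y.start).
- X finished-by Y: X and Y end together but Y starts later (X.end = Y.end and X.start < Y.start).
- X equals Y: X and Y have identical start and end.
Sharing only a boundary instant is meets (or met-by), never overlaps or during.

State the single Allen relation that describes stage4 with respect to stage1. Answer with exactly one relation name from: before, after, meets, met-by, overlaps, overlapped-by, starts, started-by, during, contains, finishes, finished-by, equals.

after

stage4 = [412, 499]; stage1 = [199, 335].
Compare endpoints: stage4.start > stage1.start, stage4.start > stage1.end, stage4.end > stage1.start, stage4.end > stage1.end.
That pattern is 'after'.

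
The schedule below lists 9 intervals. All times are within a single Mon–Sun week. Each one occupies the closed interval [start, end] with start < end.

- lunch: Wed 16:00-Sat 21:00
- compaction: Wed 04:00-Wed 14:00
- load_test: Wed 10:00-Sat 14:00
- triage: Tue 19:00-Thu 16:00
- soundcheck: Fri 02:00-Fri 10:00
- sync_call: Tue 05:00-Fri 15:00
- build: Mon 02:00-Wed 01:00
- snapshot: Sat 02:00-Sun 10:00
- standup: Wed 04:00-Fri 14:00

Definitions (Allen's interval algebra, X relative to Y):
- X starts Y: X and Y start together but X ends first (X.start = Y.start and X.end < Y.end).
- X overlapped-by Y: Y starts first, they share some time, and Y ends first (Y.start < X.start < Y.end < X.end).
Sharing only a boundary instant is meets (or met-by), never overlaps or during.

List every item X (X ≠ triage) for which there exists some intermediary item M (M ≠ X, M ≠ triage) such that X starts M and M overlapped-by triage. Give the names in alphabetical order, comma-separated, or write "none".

compaction

Target triage = [Tue 19:00, Thu 16:00].
Intermediaries M with M overlapped-by triage: load_test, lunch, standup.
Via load_test — items with X starts load_test: none.
Via lunch — items with X starts lunch: none.
Via standup — items with X starts standup: compaction.
Union: compaction.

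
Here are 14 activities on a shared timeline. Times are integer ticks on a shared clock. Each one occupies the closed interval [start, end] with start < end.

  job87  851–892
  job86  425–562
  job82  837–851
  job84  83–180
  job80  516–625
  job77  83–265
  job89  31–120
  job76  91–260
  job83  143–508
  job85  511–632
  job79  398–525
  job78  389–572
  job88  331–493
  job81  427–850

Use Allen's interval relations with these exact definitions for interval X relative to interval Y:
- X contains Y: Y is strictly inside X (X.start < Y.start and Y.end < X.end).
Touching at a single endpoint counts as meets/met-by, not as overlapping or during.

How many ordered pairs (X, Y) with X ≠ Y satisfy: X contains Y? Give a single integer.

7

Checking all 182 ordered pairs for relation 'contains'; matching pairs in alphabetical order:
(job77, job76): job77 contains job76 ✓
(job78, job79): job78 contains job79 ✓
(job78, job86): job78 contains job86 ✓
(job81, job80): job81 contains job80 ✓
(job81, job85): job81 contains job85 ✓
(job83, job88): job83 contains job88 ✓
(job85, job80): job85 contains job80 ✓
Count: 7.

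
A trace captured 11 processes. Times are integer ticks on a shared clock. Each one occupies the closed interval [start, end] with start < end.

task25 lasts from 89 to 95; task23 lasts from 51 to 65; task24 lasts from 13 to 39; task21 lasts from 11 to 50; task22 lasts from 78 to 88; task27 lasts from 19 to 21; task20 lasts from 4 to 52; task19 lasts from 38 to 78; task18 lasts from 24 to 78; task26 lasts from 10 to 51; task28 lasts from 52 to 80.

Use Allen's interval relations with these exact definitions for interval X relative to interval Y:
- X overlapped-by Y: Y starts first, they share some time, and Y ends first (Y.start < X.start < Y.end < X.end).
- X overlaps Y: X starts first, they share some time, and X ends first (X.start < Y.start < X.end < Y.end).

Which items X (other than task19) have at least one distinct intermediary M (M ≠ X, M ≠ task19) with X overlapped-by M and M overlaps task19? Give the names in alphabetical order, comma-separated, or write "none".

task18, task23

Target task19 = [38, 78].
Intermediaries M with M overlaps task19: task20, task21, task24, task26.
Via task20 — items with X overlapped-by task20: task18, task23.
Via task21 — items with X overlapped-by task21: task18.
Via task24 — items with X overlapped-by task24: task18.
Via task26 — items with X overlapped-by task26: task18.
Union: task18, task23.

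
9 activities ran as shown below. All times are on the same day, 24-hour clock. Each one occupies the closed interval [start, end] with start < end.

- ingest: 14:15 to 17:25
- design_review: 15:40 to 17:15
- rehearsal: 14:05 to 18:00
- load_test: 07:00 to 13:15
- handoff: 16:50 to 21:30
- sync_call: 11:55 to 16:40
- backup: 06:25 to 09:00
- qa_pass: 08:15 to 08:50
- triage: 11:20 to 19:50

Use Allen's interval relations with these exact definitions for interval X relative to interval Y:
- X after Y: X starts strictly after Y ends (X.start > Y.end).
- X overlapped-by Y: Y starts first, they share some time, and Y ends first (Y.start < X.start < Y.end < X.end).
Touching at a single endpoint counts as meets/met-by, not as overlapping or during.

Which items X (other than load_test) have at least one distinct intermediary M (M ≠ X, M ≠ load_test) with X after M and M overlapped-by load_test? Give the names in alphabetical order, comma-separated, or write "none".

handoff

Target load_test = [07:00, 13:15].
Intermediaries M with M overlapped-by load_test: sync_call, triage.
Via sync_call — items with X after sync_call: handoff.
Via triage — items with X after triage: none.
Union: handoff.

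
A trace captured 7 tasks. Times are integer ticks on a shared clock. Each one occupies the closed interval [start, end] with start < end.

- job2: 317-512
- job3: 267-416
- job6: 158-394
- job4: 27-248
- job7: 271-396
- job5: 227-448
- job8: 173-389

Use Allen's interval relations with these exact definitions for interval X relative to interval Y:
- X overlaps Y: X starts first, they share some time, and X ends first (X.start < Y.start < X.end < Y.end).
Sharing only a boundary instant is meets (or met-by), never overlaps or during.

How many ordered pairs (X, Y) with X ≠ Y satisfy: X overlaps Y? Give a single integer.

Checking all 42 ordered pairs for relation 'overlaps'; matching pairs in alphabetical order:
(job3, job2): job3 overlaps job2 ✓
(job4, job5): job4 overlaps job5 ✓
(job4, job6): job4 overlaps job6 ✓
(job4, job8): job4 overlaps job8 ✓
(job5, job2): job5 overlaps job2 ✓
(job6, job2): job6 overlaps job2 ✓
(job6, job3): job6 overlaps job3 ✓
(job6, job5): job6 overlaps job5 ✓
(job6, job7): job6 overlaps job7 ✓
(job7, job2): job7 overlaps job2 ✓
(job8, job2): job8 overlaps job2 ✓
(job8, job3): job8 overlaps job3 ✓
(job8, job5): job8 overlaps job5 ✓
(job8, job7): job8 overlaps job7 ✓
Count: 14.

14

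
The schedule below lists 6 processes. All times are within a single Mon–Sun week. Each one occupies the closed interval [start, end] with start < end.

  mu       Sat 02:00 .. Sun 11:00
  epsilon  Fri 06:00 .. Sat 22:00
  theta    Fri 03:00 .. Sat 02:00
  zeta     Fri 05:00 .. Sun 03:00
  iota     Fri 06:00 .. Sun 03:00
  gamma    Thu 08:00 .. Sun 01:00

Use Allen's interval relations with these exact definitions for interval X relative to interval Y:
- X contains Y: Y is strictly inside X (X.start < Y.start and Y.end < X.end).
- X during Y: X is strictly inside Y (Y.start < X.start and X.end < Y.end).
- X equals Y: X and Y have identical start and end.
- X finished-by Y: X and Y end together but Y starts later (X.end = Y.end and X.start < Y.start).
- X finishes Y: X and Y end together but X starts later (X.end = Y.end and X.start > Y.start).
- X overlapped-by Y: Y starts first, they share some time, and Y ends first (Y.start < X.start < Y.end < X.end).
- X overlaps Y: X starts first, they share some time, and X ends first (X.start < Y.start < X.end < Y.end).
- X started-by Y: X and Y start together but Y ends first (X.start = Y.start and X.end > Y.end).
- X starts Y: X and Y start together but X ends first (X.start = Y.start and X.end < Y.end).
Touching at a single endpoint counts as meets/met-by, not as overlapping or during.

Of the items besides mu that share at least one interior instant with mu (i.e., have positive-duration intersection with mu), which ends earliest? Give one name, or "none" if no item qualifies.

Target mu = [Sat 02:00, Sun 11:00].
epsilon [Fri 06:00, Sat 22:00] → overlaps → candidate.
gamma [Thu 08:00, Sun 01:00] → overlaps → candidate.
iota [Fri 06:00, Sun 03:00] → overlaps → candidate.
theta [Fri 03:00, Sat 02:00] → meets → excluded.
zeta [Fri 05:00, Sun 03:00] → overlaps → candidate.
Among candidates, earliest end is Sat 22:00 → epsilon.

epsilon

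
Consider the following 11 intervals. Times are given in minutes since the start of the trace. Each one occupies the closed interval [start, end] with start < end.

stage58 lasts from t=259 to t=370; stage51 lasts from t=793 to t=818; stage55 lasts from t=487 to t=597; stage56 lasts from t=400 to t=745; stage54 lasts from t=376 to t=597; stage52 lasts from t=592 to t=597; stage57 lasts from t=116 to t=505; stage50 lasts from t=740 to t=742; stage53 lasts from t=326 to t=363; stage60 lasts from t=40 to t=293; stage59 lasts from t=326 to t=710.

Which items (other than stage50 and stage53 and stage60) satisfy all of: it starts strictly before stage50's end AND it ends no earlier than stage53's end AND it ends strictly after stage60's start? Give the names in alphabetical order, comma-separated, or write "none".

stage52, stage54, stage55, stage56, stage57, stage58, stage59

Conditions: its start is strictly before stage50's end (X.start < t=742) AND its end is no earlier than stage53's end (X.end >= t=363) AND its end is strictly after stage60's start (X.end > t=40).
stage51: start t=793 < t=742? ✗; end t=818 >= t=363? ✓; end t=818 > t=40? ✓ → no.
stage52: start t=592 < t=742? ✓; end t=597 >= t=363? ✓; end t=597 > t=40? ✓ → yes.
stage54: start t=376 < t=742? ✓; end t=597 >= t=363? ✓; end t=597 > t=40? ✓ → yes.
stage55: start t=487 < t=742? ✓; end t=597 >= t=363? ✓; end t=597 > t=40? ✓ → yes.
stage56: start t=400 < t=742? ✓; end t=745 >= t=363? ✓; end t=745 > t=40? ✓ → yes.
stage57: start t=116 < t=742? ✓; end t=505 >= t=363? ✓; end t=505 > t=40? ✓ → yes.
stage58: start t=259 < t=742? ✓; end t=370 >= t=363? ✓; end t=370 > t=40? ✓ → yes.
stage59: start t=326 < t=742? ✓; end t=710 >= t=363? ✓; end t=710 > t=40? ✓ → yes.
Result: stage52, stage54, stage55, stage56, stage57, stage58, stage59.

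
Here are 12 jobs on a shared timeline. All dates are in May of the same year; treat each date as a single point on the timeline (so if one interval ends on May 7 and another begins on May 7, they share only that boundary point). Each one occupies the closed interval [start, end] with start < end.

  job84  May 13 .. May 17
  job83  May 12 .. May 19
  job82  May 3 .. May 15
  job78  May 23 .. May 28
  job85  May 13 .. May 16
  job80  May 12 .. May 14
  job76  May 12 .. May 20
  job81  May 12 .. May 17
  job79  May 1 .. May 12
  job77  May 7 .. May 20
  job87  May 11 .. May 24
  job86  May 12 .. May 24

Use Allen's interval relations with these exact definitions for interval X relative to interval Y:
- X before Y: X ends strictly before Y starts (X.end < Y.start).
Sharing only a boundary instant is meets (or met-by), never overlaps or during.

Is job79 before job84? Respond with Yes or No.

job79 = [May 1, May 12], job84 = [May 13, May 17].
Actual relation of job79 to job84: before.
Asked whether 'before' holds → Yes.

Yes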